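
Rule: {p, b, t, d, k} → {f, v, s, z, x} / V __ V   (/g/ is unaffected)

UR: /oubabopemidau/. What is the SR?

/b/ is a stop between vowels /u/ and /a/, so it spirantizes to the fricative [v].
/b/ is a stop between vowels /a/ and /o/, so it spirantizes to the fricative [v].
/p/ is a stop between vowels /o/ and /e/, so it spirantizes to the fricative [f].
/d/ is a stop between vowels /i/ and /a/, so it spirantizes to the fricative [z].
Surface form: [ouvavofemizau].

ouvavofemizau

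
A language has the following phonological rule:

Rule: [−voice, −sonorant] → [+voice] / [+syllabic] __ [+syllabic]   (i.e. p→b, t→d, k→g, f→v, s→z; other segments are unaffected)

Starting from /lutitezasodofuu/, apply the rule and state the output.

ludidezazodovuu

/t/ is a voiceless obstruent between vowels /u/ and /i/, so it voices to [d].
/t/ is a voiceless obstruent between vowels /i/ and /e/, so it voices to [d].
/s/ is a voiceless obstruent between vowels /a/ and /o/, so it voices to [z].
/f/ is a voiceless obstruent between vowels /o/ and /u/, so it voices to [v].
Surface form: [ludidezazodovuu].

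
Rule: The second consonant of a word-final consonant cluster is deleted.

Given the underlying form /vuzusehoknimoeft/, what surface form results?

/t/ is the second consonant of a word-final cluster /ft/, so it deletes.
Surface form: [vuzusehoknimoef].

vuzusehoknimoef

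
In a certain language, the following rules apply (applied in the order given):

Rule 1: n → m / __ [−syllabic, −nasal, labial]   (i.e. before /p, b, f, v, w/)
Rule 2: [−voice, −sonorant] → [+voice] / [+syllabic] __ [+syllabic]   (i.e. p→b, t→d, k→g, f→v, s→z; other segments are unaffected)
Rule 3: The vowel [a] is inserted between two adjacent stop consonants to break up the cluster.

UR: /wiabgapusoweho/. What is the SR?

Rule 1 (nasal place assimilation): no segment meets the environment; /wiabgapusoweho/ is unchanged.
Rule 2 (intervocalic voicing): /p/ is a voiceless obstruent between vowels /a/ and /u/, so it voices to [b]. /s/ is a voiceless obstruent between vowels /u/ and /o/, so it voices to [z]. /wiabgapusoweho/ → wiabgabuzoweho.
Rule 3 (stop-cluster a-epenthesis): /b/ and /g/ form a stop–stop cluster, so [a] is inserted between them. /wiabgabuzoweho/ → wiabagabuzoweho.

wiabagabuzoweho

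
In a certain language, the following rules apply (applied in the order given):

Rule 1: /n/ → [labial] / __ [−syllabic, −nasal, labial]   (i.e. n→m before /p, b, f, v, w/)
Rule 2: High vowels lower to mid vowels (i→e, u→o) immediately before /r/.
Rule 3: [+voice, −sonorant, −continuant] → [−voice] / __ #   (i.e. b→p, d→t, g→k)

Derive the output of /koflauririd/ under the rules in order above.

Rule 1 (nasal place assimilation): no segment meets the environment; /koflauririd/ is unchanged.
Rule 2 (pre-rhotic lowering): /u/ is a high vowel immediately before /r/, so it lowers to [o]. /i/ is a high vowel immediately before /r/, so it lowers to [e]. /koflauririd/ → koflaorerid.
Rule 3 (final devoicing): /d/ is a voiced stop in word-final position, so it devoices to [t]. /koflaorerid/ → koflaorerit.

koflaorerit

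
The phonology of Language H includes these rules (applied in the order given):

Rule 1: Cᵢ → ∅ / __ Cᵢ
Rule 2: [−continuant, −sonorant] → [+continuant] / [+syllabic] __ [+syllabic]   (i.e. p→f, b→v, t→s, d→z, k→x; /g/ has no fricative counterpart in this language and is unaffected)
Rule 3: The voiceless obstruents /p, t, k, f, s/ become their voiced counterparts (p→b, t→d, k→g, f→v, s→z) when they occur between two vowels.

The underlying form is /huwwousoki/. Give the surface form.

Rule 1 (degemination): /ww/ is a geminate; the first /w/ deletes. /huwwousoki/ → huwousoki.
Rule 2 (intervocalic spirantization): /k/ is a stop between vowels /o/ and /i/, so it spirantizes to the fricative [x]. /huwousoki/ → huwousoxi.
Rule 3 (intervocalic voicing): /s/ is a voiceless obstruent between vowels /u/ and /o/, so it voices to [z]. /huwousoxi/ → huwouzoxi.

huwouzoxi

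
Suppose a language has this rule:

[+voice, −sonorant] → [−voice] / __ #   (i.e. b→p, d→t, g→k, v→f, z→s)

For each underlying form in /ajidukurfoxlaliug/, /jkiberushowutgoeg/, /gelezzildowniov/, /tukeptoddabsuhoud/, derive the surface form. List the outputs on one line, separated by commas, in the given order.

ajidukurfoxlaliuk, jkiberushowutgoek, gelezzildowniof, tukeptoddabsuhout

/ajidukurfoxlaliug/: /g/ is a voiced obstruent in word-final position, so it devoices to [k]. → [ajidukurfoxlaliuk].
/jkiberushowutgoeg/: /g/ is a voiced obstruent in word-final position, so it devoices to [k]. → [jkiberushowutgoek].
/gelezzildowniov/: /v/ is a voiced obstruent in word-final position, so it devoices to [f]. → [gelezzildowniof].
/tukeptoddabsuhoud/: /d/ is a voiced obstruent in word-final position, so it devoices to [t]. → [tukeptoddabsuhout].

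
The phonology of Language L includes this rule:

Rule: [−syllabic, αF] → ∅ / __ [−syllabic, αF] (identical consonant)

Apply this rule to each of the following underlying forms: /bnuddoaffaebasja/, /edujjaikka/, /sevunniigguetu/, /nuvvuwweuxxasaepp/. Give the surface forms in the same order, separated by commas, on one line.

bnudoafaebasja, edujaika, sevuniiguetu, nuvuweuxasaep

/bnuddoaffaebasja/: /dd/ is a geminate; the first /d/ deletes. /ff/ is a geminate; the first /f/ deletes. → [bnudoafaebasja].
/edujjaikka/: /jj/ is a geminate; the first /j/ deletes. /kk/ is a geminate; the first /k/ deletes. → [edujaika].
/sevunniigguetu/: /nn/ is a geminate; the first /n/ deletes. /gg/ is a geminate; the first /g/ deletes. → [sevuniiguetu].
/nuvvuwweuxxasaepp/: /vv/ is a geminate; the first /v/ deletes. /ww/ is a geminate; the first /w/ deletes. /xx/ is a geminate; the first /x/ deletes. /pp/ is a geminate; the first /p/ deletes. → [nuvuweuxasaep].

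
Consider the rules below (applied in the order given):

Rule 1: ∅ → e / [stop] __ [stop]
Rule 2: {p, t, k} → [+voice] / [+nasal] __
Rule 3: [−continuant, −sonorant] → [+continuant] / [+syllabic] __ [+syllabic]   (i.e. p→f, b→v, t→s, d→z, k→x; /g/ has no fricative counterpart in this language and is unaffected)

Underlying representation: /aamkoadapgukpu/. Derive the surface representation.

Rule 1 (stop-cluster e-epenthesis): /p/ and /g/ form a stop–stop cluster, so [e] is inserted between them. /k/ and /p/ form a stop–stop cluster, so [e] is inserted between them. /aamkoadapgukpu/ → aamkoadapegukepu.
Rule 2 (post-nasal voicing): /k/ is a voiceless stop immediately after the nasal /m/, so it voices to [g]. /aamkoadapegukepu/ → aamgoadapegukepu.
Rule 3 (intervocalic spirantization): /d/ is a stop between vowels /a/ and /a/, so it spirantizes to the fricative [z]. /p/ is a stop between vowels /a/ and /e/, so it spirantizes to the fricative [f]. /k/ is a stop between vowels /u/ and /e/, so it spirantizes to the fricative [x]. /p/ is a stop between vowels /e/ and /u/, so it spirantizes to the fricative [f]. /aamgoadapegukepu/ → aamgoazafeguxefu.

aamgoazafeguxefu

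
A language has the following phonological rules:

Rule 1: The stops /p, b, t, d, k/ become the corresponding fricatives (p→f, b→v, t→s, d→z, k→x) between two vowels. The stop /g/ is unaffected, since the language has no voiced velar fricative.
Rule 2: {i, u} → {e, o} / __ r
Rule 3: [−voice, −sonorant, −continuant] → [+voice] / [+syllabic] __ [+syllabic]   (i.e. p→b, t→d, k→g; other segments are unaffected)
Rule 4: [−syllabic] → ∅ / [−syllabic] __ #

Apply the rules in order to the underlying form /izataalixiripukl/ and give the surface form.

izasaalixerifuk

Rule 1 (intervocalic spirantization): /t/ is a stop between vowels /a/ and /a/, so it spirantizes to the fricative [s]. /p/ is a stop between vowels /i/ and /u/, so it spirantizes to the fricative [f]. /izataalixiripukl/ → izasaalixirifukl.
Rule 2 (pre-rhotic lowering): /i/ is a high vowel immediately before /r/, so it lowers to [e]. /izasaalixirifukl/ → izasaalixerifukl.
Rule 3 (intervocalic voicing): no segment meets the environment; /izasaalixerifukl/ is unchanged.
Rule 4 (final cluster simplification): /l/ is the second consonant of a word-final cluster /kl/, so it deletes. /izasaalixerifukl/ → izasaalixerifuk.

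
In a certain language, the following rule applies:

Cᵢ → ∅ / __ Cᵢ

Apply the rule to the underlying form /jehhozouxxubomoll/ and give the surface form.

/hh/ is a geminate; the first /h/ deletes.
/xx/ is a geminate; the first /x/ deletes.
/ll/ is a geminate; the first /l/ deletes.
The other instances of /j/, /h/, /z/, /x/, /b/, /m/, /l/ do not occur in the required environment and remain unchanged.
Surface form: [jehozouxubomol].

jehozouxubomol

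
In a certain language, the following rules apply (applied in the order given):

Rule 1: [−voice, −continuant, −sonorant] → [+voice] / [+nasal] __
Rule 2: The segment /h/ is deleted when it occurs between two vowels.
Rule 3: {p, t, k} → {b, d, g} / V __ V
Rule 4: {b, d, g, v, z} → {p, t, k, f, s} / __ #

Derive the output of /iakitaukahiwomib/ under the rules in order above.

Rule 1 (post-nasal voicing): no segment meets the environment; /iakitaukahiwomib/ is unchanged.
Rule 2 (intervocalic h-deletion): /h/ occurs between vowels /a/ and /i/, so it deletes. /iakitaukahiwomib/ → iakitaukaiwomib.
Rule 3 (intervocalic voicing): /k/ is a voiceless stop between vowels /a/ and /i/, so it voices to [g]. /t/ is a voiceless stop between vowels /i/ and /a/, so it voices to [d]. /k/ is a voiceless stop between vowels /u/ and /a/, so it voices to [g]. /iakitaukaiwomib/ → iagidaugaiwomib.
Rule 4 (final devoicing): /b/ is a voiced obstruent in word-final position, so it devoices to [p]. /iagidaugaiwomib/ → iagidaugaiwomip.

iagidaugaiwomip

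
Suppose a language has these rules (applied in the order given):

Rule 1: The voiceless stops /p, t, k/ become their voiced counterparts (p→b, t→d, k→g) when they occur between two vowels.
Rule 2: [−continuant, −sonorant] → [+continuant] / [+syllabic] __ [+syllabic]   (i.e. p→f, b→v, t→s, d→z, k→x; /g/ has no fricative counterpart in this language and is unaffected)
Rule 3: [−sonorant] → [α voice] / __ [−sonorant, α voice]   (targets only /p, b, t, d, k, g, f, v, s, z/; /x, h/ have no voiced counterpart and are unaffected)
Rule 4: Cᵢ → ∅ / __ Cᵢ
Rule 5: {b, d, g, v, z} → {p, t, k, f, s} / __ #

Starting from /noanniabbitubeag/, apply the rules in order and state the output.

noaniabizuveak

Rule 1 (intervocalic voicing): /t/ is a voiceless stop between vowels /i/ and /u/, so it voices to [d]. /noanniabbitubeag/ → noanniabbidubeag.
Rule 2 (intervocalic spirantization): /d/ is a stop between vowels /i/ and /u/, so it spirantizes to the fricative [z]. /b/ is a stop between vowels /u/ and /e/, so it spirantizes to the fricative [v]. /noanniabbidubeag/ → noanniabbizuveag.
Rule 3 (regressive voicing assimilation): no segment meets the environment; /noanniabbizuveag/ is unchanged.
Rule 4 (degemination): /nn/ is a geminate; the first /n/ deletes. /bb/ is a geminate; the first /b/ deletes. /noanniabbizuveag/ → noaniabizuveag.
Rule 5 (final devoicing): /g/ is a voiced obstruent in word-final position, so it devoices to [k]. /noaniabizuveag/ → noaniabizuveak.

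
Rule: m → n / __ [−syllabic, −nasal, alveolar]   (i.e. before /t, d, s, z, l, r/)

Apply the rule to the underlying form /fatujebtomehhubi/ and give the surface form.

No segment of /fatujebtomehhubi/ meets the structural description of the rule, so the form surfaces unchanged.

fatujebtomehhubi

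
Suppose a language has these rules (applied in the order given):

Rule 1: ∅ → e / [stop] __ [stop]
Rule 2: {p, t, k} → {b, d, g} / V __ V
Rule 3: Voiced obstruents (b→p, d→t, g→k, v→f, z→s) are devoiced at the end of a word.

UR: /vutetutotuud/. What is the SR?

Rule 1 (stop-cluster e-epenthesis): no segment meets the environment; /vutetutotuud/ is unchanged.
Rule 2 (intervocalic voicing): /t/ is a voiceless stop between vowels /u/ and /e/, so it voices to [d]. /t/ is a voiceless stop between vowels /e/ and /u/, so it voices to [d]. /t/ is a voiceless stop between vowels /u/ and /o/, so it voices to [d]. /t/ is a voiceless stop between vowels /o/ and /u/, so it voices to [d]. /vutetutotuud/ → vudedudoduud.
Rule 3 (final devoicing): /d/ is a voiced obstruent in word-final position, so it devoices to [t]. /vudedudoduud/ → vudedudoduut.

vudedudoduut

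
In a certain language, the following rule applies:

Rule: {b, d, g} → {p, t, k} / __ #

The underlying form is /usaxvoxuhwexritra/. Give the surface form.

usaxvoxuhwexritra

No segment of /usaxvoxuhwexritra/ meets the structural description of the rule, so the form surfaces unchanged.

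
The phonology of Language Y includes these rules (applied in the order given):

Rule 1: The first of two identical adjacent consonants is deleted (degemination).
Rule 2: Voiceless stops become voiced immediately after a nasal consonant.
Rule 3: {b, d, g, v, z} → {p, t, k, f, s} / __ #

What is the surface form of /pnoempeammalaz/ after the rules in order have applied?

pnoembeamalas

Rule 1 (degemination): /mm/ is a geminate; the first /m/ deletes. /pnoempeammalaz/ → pnoempeamalaz.
Rule 2 (post-nasal voicing): /p/ is a voiceless stop immediately after the nasal /m/, so it voices to [b]. /pnoempeamalaz/ → pnoembeamalaz.
Rule 3 (final devoicing): /z/ is a voiced obstruent in word-final position, so it devoices to [s]. /pnoembeamalaz/ → pnoembeamalas.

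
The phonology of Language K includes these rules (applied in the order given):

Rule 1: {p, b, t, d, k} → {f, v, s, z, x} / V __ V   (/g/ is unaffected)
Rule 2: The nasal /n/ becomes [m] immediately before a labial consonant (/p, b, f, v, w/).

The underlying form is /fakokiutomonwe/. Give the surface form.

faxoxiusomomwe

Rule 1 (intervocalic spirantization): /k/ is a stop between vowels /a/ and /o/, so it spirantizes to the fricative [x]. /k/ is a stop between vowels /o/ and /i/, so it spirantizes to the fricative [x]. /t/ is a stop between vowels /u/ and /o/, so it spirantizes to the fricative [s]. /fakokiutomonwe/ → faxoxiusomonwe.
Rule 2 (nasal place assimilation): /n/ precedes the labial consonant /w/, so it assimilates in place to [m]. /faxoxiusomonwe/ → faxoxiusomomwe.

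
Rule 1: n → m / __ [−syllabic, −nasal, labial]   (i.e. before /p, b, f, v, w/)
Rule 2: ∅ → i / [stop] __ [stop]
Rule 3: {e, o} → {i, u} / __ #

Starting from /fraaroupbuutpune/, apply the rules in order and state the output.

Rule 1 (nasal place assimilation): no segment meets the environment; /fraaroupbuutpune/ is unchanged.
Rule 2 (stop-cluster i-epenthesis): /p/ and /b/ form a stop–stop cluster, so [i] is inserted between them. /t/ and /p/ form a stop–stop cluster, so [i] is inserted between them. /fraaroupbuutpune/ → fraaroupibuutipune.
Rule 3 (final vowel raising): /e/ is a mid vowel in word-final position, so it raises to [i]. /fraaroupibuutipune/ → fraaroupibuutipuni.

fraaroupibuutipuni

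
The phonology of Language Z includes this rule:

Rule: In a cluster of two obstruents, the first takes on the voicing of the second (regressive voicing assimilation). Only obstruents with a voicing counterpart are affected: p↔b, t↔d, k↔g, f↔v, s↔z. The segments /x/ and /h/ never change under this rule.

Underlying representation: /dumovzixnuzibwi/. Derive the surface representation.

No segment of /dumovzixnuzibwi/ meets the structural description of the rule, so the form surfaces unchanged.

dumovzixnuzibwi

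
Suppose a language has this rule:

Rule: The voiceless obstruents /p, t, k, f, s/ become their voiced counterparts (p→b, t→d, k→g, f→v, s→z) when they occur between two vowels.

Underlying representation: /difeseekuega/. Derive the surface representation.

/f/ is a voiceless obstruent between vowels /i/ and /e/, so it voices to [v].
/s/ is a voiceless obstruent between vowels /e/ and /e/, so it voices to [z].
/k/ is a voiceless obstruent between vowels /e/ and /u/, so it voices to [g].
Surface form: [divezeeguega].

divezeeguega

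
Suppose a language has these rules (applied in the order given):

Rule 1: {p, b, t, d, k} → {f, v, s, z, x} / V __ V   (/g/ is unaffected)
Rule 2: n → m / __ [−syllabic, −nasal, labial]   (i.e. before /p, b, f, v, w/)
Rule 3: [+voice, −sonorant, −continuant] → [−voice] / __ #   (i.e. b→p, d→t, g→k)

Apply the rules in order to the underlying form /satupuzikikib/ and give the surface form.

Rule 1 (intervocalic spirantization): /t/ is a stop between vowels /a/ and /u/, so it spirantizes to the fricative [s]. /p/ is a stop between vowels /u/ and /u/, so it spirantizes to the fricative [f]. /k/ is a stop between vowels /i/ and /i/, so it spirantizes to the fricative [x]. /k/ is a stop between vowels /i/ and /i/, so it spirantizes to the fricative [x]. /satupuzikikib/ → sasufuzixixib.
Rule 2 (nasal place assimilation): no segment meets the environment; /sasufuzixixib/ is unchanged.
Rule 3 (final devoicing): /b/ is a voiced stop in word-final position, so it devoices to [p]. /sasufuzixixib/ → sasufuzixixip.

sasufuzixixip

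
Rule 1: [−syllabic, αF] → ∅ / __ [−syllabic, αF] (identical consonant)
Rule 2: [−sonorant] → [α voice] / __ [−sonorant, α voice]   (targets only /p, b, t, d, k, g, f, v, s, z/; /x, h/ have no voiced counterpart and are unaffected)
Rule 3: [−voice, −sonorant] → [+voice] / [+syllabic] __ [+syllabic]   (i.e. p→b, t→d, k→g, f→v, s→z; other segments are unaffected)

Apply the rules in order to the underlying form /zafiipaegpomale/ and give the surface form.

Rule 1 (degemination): no segment meets the environment; /zafiipaegpomale/ is unchanged.
Rule 2 (regressive voicing assimilation): /g/ precedes the voiceless obstruent /p/, so it devoices to [k] by assimilation. /zafiipaegpomale/ → zafiipaekpomale.
Rule 3 (intervocalic voicing): /f/ is a voiceless obstruent between vowels /a/ and /i/, so it voices to [v]. /p/ is a voiceless obstruent between vowels /i/ and /a/, so it voices to [b]. /zafiipaekpomale/ → zaviibaekpomale.

zaviibaekpomale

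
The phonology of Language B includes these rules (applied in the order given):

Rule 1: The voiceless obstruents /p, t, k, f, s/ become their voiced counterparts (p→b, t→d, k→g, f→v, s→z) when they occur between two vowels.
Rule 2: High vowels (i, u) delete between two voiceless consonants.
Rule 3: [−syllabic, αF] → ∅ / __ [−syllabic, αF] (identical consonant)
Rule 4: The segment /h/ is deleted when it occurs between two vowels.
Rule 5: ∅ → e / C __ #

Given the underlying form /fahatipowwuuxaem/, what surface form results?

faadibowuuxaeme

Rule 1 (intervocalic voicing): /t/ is a voiceless obstruent between vowels /a/ and /i/, so it voices to [d]. /p/ is a voiceless obstruent between vowels /i/ and /o/, so it voices to [b]. /fahatipowwuuxaem/ → fahadibowwuuxaem.
Rule 2 (high vowel syncope): no segment meets the environment; /fahadibowwuuxaem/ is unchanged.
Rule 3 (degemination): /ww/ is a geminate; the first /w/ deletes. /fahadibowwuuxaem/ → fahadibowuuxaem.
Rule 4 (intervocalic h-deletion): /h/ occurs between vowels /a/ and /a/, so it deletes. /fahadibowuuxaem/ → faadibowuuxaem.
Rule 5 (final e-epenthesis): the form ends in the consonant /m/, so [e] is inserted word-finally. /faadibowuuxaem/ → faadibowuuxaeme.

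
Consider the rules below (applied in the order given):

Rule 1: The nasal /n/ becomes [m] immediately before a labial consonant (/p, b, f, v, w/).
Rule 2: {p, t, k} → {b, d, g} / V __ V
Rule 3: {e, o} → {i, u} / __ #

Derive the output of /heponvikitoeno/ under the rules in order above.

Rule 1 (nasal place assimilation): /n/ precedes the labial consonant /v/, so it assimilates in place to [m]. /heponvikitoeno/ → hepomvikitoeno.
Rule 2 (intervocalic voicing): /p/ is a voiceless stop between vowels /e/ and /o/, so it voices to [b]. /k/ is a voiceless stop between vowels /i/ and /i/, so it voices to [g]. /t/ is a voiceless stop between vowels /i/ and /o/, so it voices to [d]. /hepomvikitoeno/ → hebomvigidoeno.
Rule 3 (final vowel raising): /o/ is a mid vowel in word-final position, so it raises to [u]. /hebomvigidoeno/ → hebomvigidoenu.

hebomvigidoenu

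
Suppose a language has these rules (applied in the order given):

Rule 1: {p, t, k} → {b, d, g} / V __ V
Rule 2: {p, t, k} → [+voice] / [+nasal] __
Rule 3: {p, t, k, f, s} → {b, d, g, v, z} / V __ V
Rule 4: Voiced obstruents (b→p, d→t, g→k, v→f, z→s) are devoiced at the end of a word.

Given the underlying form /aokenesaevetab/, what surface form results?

aogenezaevedap

Rule 1 (intervocalic voicing): /k/ is a voiceless stop between vowels /o/ and /e/, so it voices to [g]. /t/ is a voiceless stop between vowels /e/ and /a/, so it voices to [d]. /aokenesaevetab/ → aogenesaevedab.
Rule 2 (post-nasal voicing): no segment meets the environment; /aogenesaevedab/ is unchanged.
Rule 3 (intervocalic voicing): /s/ is a voiceless obstruent between vowels /e/ and /a/, so it voices to [z]. /aogenesaevedab/ → aogenezaevedab.
Rule 4 (final devoicing): /b/ is a voiced obstruent in word-final position, so it devoices to [p]. /aogenezaevedab/ → aogenezaevedap.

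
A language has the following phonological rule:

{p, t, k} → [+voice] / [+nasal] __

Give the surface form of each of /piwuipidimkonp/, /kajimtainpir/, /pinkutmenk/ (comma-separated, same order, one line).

piwuipidimgonb, kajimdainbir, pingutmeng

/piwuipidimkonp/: /k/ is a voiceless stop immediately after the nasal /m/, so it voices to [g]. /p/ is a voiceless stop immediately after the nasal /n/, so it voices to [b]. → [piwuipidimgonb].
/kajimtainpir/: /t/ is a voiceless stop immediately after the nasal /m/, so it voices to [d]. /p/ is a voiceless stop immediately after the nasal /n/, so it voices to [b]. → [kajimdainbir].
/pinkutmenk/: /k/ is a voiceless stop immediately after the nasal /n/, so it voices to [g]. /k/ is a voiceless stop immediately after the nasal /n/, so it voices to [g]. → [pingutmeng].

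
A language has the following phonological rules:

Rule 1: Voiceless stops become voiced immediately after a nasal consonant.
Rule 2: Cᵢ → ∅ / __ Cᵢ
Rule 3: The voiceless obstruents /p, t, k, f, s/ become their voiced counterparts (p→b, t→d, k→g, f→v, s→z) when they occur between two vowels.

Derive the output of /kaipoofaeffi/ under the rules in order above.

Rule 1 (post-nasal voicing): no segment meets the environment; /kaipoofaeffi/ is unchanged.
Rule 2 (degemination): /ff/ is a geminate; the first /f/ deletes. /kaipoofaeffi/ → kaipoofaefi.
Rule 3 (intervocalic voicing): /p/ is a voiceless obstruent between vowels /i/ and /o/, so it voices to [b]. /f/ is a voiceless obstruent between vowels /o/ and /a/, so it voices to [v]. /f/ is a voiceless obstruent between vowels /e/ and /i/, so it voices to [v]. /kaipoofaefi/ → kaiboovaevi.

kaiboovaevi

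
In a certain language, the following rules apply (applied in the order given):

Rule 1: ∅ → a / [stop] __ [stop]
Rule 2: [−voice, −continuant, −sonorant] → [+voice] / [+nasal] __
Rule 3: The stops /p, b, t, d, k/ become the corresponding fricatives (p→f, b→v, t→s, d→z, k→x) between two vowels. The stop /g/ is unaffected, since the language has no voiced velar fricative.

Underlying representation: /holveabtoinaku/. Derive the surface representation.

Rule 1 (stop-cluster a-epenthesis): /b/ and /t/ form a stop–stop cluster, so [a] is inserted between them. /holveabtoinaku/ → holveabatoinaku.
Rule 2 (post-nasal voicing): no segment meets the environment; /holveabatoinaku/ is unchanged.
Rule 3 (intervocalic spirantization): /b/ is a stop between vowels /a/ and /a/, so it spirantizes to the fricative [v]. /t/ is a stop between vowels /a/ and /o/, so it spirantizes to the fricative [s]. /k/ is a stop between vowels /a/ and /u/, so it spirantizes to the fricative [x]. /holveabatoinaku/ → holveavasoinaxu.

holveavasoinaxu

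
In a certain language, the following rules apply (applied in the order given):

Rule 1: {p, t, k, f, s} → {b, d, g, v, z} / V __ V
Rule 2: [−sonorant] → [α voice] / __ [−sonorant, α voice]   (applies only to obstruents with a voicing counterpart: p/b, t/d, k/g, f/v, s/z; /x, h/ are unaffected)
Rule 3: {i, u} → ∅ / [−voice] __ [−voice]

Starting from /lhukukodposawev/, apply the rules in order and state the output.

lhugugotpozawev

Rule 1 (intervocalic voicing): /k/ is a voiceless obstruent between vowels /u/ and /u/, so it voices to [g]. /k/ is a voiceless obstruent between vowels /u/ and /o/, so it voices to [g]. /s/ is a voiceless obstruent between vowels /o/ and /a/, so it voices to [z]. /lhukukodposawev/ → lhugugodpozawev.
Rule 2 (regressive voicing assimilation): /d/ precedes the voiceless obstruent /p/, so it devoices to [t] by assimilation. /lhugugodpozawev/ → lhugugotpozawev.
Rule 3 (high vowel syncope): no segment meets the environment; /lhugugotpozawev/ is unchanged.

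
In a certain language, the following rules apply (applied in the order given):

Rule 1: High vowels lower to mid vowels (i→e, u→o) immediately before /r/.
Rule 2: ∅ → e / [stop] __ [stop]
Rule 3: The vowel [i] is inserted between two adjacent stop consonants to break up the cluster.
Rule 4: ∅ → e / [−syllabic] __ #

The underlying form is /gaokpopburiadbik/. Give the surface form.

gaokepopeboriadebike

Rule 1 (pre-rhotic lowering): /u/ is a high vowel immediately before /r/, so it lowers to [o]. /gaokpopburiadbik/ → gaokpopboriadbik.
Rule 2 (stop-cluster e-epenthesis): /k/ and /p/ form a stop–stop cluster, so [e] is inserted between them. /p/ and /b/ form a stop–stop cluster, so [e] is inserted between them. /d/ and /b/ form a stop–stop cluster, so [e] is inserted between them. /gaokpopboriadbik/ → gaokepopeboriadebik.
Rule 3 (stop-cluster i-epenthesis): no segment meets the environment; /gaokepopeboriadebik/ is unchanged.
Rule 4 (final e-epenthesis): the form ends in the consonant /k/, so [e] is inserted word-finally. /gaokepopeboriadebik/ → gaokepopeboriadebike.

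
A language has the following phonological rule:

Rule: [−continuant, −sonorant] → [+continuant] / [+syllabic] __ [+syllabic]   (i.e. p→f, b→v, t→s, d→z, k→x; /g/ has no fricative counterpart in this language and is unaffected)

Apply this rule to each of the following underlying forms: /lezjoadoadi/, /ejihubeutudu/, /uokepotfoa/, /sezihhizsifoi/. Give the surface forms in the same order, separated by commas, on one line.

lezjoazoazi, ejihuveusuzu, uoxefotfoa, sezihhizsifoi

/lezjoadoadi/: /d/ is a stop between vowels /a/ and /o/, so it spirantizes to the fricative [z]. /d/ is a stop between vowels /a/ and /i/, so it spirantizes to the fricative [z]. → [lezjoazoazi].
/ejihubeutudu/: /b/ is a stop between vowels /u/ and /e/, so it spirantizes to the fricative [v]. /t/ is a stop between vowels /u/ and /u/, so it spirantizes to the fricative [s]. /d/ is a stop between vowels /u/ and /u/, so it spirantizes to the fricative [z]. → [ejihuveusuzu].
/uokepotfoa/: /k/ is a stop between vowels /o/ and /e/, so it spirantizes to the fricative [x]. /p/ is a stop between vowels /e/ and /o/, so it spirantizes to the fricative [f]. → [uoxefotfoa].
/sezihhizsifoi/: the rule's environment is not met; surfaces unchanged as [sezihhizsifoi].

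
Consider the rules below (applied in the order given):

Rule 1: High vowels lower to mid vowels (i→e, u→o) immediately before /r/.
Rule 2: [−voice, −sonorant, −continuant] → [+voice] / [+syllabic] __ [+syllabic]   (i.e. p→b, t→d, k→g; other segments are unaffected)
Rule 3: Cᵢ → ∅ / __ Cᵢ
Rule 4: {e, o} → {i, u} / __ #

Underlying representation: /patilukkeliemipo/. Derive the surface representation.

padilukeliemibu

Rule 1 (pre-rhotic lowering): no segment meets the environment; /patilukkeliemipo/ is unchanged.
Rule 2 (intervocalic voicing): /t/ is a voiceless stop between vowels /a/ and /i/, so it voices to [d]. /p/ is a voiceless stop between vowels /i/ and /o/, so it voices to [b]. /patilukkeliemipo/ → padilukkeliemibo.
Rule 3 (degemination): /kk/ is a geminate; the first /k/ deletes. /padilukkeliemibo/ → padilukeliemibo.
Rule 4 (final vowel raising): /o/ is a mid vowel in word-final position, so it raises to [u]. /padilukeliemibo/ → padilukeliemibu.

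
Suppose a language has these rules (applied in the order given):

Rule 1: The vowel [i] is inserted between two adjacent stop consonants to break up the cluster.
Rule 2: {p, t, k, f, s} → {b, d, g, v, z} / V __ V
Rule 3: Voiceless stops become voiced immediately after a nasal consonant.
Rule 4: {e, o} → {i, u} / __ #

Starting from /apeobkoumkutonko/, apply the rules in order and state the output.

abeobigoumgudongu

Rule 1 (stop-cluster i-epenthesis): /b/ and /k/ form a stop–stop cluster, so [i] is inserted between them. /apeobkoumkutonko/ → apeobikoumkutonko.
Rule 2 (intervocalic voicing): /p/ is a voiceless obstruent between vowels /a/ and /e/, so it voices to [b]. /k/ is a voiceless obstruent between vowels /i/ and /o/, so it voices to [g]. /t/ is a voiceless obstruent between vowels /u/ and /o/, so it voices to [d]. /apeobikoumkutonko/ → abeobigoumkudonko.
Rule 3 (post-nasal voicing): /k/ is a voiceless stop immediately after the nasal /m/, so it voices to [g]. /k/ is a voiceless stop immediately after the nasal /n/, so it voices to [g]. /abeobigoumkudonko/ → abeobigoumgudongo.
Rule 4 (final vowel raising): /o/ is a mid vowel in word-final position, so it raises to [u]. /abeobigoumgudongo/ → abeobigoumgudongu.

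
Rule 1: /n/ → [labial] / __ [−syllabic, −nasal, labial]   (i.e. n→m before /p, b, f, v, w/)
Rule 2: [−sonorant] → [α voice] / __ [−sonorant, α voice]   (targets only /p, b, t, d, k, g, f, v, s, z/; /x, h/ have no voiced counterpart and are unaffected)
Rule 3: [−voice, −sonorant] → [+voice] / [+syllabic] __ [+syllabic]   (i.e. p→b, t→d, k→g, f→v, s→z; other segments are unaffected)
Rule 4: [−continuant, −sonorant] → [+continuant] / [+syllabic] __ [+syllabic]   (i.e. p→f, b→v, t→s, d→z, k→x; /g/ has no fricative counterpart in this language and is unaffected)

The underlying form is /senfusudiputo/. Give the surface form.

Rule 1 (nasal place assimilation): /n/ precedes the labial consonant /f/, so it assimilates in place to [m]. /senfusudiputo/ → semfusudiputo.
Rule 2 (regressive voicing assimilation): no segment meets the environment; /semfusudiputo/ is unchanged.
Rule 3 (intervocalic voicing): /s/ is a voiceless obstruent between vowels /u/ and /u/, so it voices to [z]. /p/ is a voiceless obstruent between vowels /i/ and /u/, so it voices to [b]. /t/ is a voiceless obstruent between vowels /u/ and /o/, so it voices to [d]. /semfusudiputo/ → semfuzudibudo.
Rule 4 (intervocalic spirantization): /d/ is a stop between vowels /u/ and /i/, so it spirantizes to the fricative [z]. /b/ is a stop between vowels /i/ and /u/, so it spirantizes to the fricative [v]. /d/ is a stop between vowels /u/ and /o/, so it spirantizes to the fricative [z]. /semfuzudibudo/ → semfuzuzivuzo.

semfuzuzivuzo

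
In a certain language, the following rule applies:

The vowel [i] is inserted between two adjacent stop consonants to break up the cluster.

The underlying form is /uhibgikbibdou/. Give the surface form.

uhibigikibibidou

/b/ and /g/ form a stop–stop cluster, so [i] is inserted between them.
/k/ and /b/ form a stop–stop cluster, so [i] is inserted between them.
/b/ and /d/ form a stop–stop cluster, so [i] is inserted between them.
Surface form: [uhibigikibibidou].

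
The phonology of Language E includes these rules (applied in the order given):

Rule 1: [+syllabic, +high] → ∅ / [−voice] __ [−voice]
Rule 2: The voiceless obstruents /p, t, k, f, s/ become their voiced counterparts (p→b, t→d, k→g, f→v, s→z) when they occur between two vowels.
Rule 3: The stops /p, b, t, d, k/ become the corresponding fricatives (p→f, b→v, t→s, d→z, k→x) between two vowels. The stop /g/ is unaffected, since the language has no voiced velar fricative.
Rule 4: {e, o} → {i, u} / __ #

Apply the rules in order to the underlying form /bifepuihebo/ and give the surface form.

Rule 1 (high vowel syncope): no segment meets the environment; /bifepuihebo/ is unchanged.
Rule 2 (intervocalic voicing): /f/ is a voiceless obstruent between vowels /i/ and /e/, so it voices to [v]. /p/ is a voiceless obstruent between vowels /e/ and /u/, so it voices to [b]. /bifepuihebo/ → bivebuihebo.
Rule 3 (intervocalic spirantization): /b/ is a stop between vowels /e/ and /u/, so it spirantizes to the fricative [v]. /b/ is a stop between vowels /e/ and /o/, so it spirantizes to the fricative [v]. /bivebuihebo/ → bivevuihevo.
Rule 4 (final vowel raising): /o/ is a mid vowel in word-final position, so it raises to [u]. /bivevuihevo/ → bivevuihevu.

bivevuihevu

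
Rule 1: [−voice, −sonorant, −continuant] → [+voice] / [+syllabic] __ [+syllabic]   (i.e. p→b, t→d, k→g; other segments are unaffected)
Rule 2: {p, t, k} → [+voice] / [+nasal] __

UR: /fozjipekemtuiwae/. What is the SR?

Rule 1 (intervocalic voicing): /p/ is a voiceless stop between vowels /i/ and /e/, so it voices to [b]. /k/ is a voiceless stop between vowels /e/ and /e/, so it voices to [g]. /fozjipekemtuiwae/ → fozjibegemtuiwae.
Rule 2 (post-nasal voicing): /t/ is a voiceless stop immediately after the nasal /m/, so it voices to [d]. /fozjibegemtuiwae/ → fozjibegemduiwae.

fozjibegemduiwae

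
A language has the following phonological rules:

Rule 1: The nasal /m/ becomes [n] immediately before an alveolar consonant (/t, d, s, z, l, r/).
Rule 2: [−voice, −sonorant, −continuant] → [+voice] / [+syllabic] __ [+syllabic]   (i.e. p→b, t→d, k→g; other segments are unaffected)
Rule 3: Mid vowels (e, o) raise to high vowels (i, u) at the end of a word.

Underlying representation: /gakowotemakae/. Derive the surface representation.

gagowodemagai

Rule 1 (nasal place assimilation): no segment meets the environment; /gakowotemakae/ is unchanged.
Rule 2 (intervocalic voicing): /k/ is a voiceless stop between vowels /a/ and /o/, so it voices to [g]. /t/ is a voiceless stop between vowels /o/ and /e/, so it voices to [d]. /k/ is a voiceless stop between vowels /a/ and /a/, so it voices to [g]. /gakowotemakae/ → gagowodemagae.
Rule 3 (final vowel raising): /e/ is a mid vowel in word-final position, so it raises to [i]. /gagowodemagae/ → gagowodemagai.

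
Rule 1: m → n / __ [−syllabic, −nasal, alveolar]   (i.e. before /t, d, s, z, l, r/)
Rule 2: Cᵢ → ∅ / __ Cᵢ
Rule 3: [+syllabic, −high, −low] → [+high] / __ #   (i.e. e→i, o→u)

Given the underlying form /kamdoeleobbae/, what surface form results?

Rule 1 (nasal place assimilation): /m/ precedes the alveolar consonant /d/, so it assimilates in place to [n]. /kamdoeleobbae/ → kandoeleobbae.
Rule 2 (degemination): /bb/ is a geminate; the first /b/ deletes. /kandoeleobbae/ → kandoeleobae.
Rule 3 (final vowel raising): /e/ is a mid vowel in word-final position, so it raises to [i]. /kandoeleobae/ → kandoeleobai.

kandoeleobai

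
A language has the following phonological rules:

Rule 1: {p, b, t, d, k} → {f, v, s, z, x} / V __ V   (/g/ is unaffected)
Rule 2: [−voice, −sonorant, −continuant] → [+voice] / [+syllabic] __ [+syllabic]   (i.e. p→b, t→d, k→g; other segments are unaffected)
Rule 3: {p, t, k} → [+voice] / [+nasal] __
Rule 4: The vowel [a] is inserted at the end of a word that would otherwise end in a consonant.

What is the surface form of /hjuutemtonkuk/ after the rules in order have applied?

hjuusemdonguka

Rule 1 (intervocalic spirantization): /t/ is a stop between vowels /u/ and /e/, so it spirantizes to the fricative [s]. /hjuutemtonkuk/ → hjuusemtonkuk.
Rule 2 (intervocalic voicing): no segment meets the environment; /hjuusemtonkuk/ is unchanged.
Rule 3 (post-nasal voicing): /t/ is a voiceless stop immediately after the nasal /m/, so it voices to [d]. /k/ is a voiceless stop immediately after the nasal /n/, so it voices to [g]. /hjuusemtonkuk/ → hjuusemdonguk.
Rule 4 (final a-epenthesis): the form ends in the consonant /k/, so [a] is inserted word-finally. /hjuusemdonguk/ → hjuusemdonguka.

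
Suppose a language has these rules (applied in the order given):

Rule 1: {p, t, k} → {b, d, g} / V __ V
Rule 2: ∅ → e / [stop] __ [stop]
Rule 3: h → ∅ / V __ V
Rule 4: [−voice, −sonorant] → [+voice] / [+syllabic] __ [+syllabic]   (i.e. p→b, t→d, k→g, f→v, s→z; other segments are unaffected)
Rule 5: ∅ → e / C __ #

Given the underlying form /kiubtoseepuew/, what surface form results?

kiubedozeebuewe

Rule 1 (intervocalic voicing): /p/ is a voiceless stop between vowels /e/ and /u/, so it voices to [b]. /kiubtoseepuew/ → kiubtoseebuew.
Rule 2 (stop-cluster e-epenthesis): /b/ and /t/ form a stop–stop cluster, so [e] is inserted between them. /kiubtoseebuew/ → kiubetoseebuew.
Rule 3 (intervocalic h-deletion): no segment meets the environment; /kiubetoseebuew/ is unchanged.
Rule 4 (intervocalic voicing): /t/ is a voiceless obstruent between vowels /e/ and /o/, so it voices to [d]. /s/ is a voiceless obstruent between vowels /o/ and /e/, so it voices to [z]. /kiubetoseebuew/ → kiubedozeebuew.
Rule 5 (final e-epenthesis): the form ends in the consonant /w/, so [e] is inserted word-finally. /kiubedozeebuew/ → kiubedozeebuewe.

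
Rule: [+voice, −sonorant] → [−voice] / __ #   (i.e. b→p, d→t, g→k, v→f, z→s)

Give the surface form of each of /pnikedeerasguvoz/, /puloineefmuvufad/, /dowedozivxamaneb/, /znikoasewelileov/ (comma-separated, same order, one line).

/pnikedeerasguvoz/: /z/ is a voiced obstruent in word-final position, so it devoices to [s]. → [pnikedeerasguvos].
/puloineefmuvufad/: /d/ is a voiced obstruent in word-final position, so it devoices to [t]. → [puloineefmuvufat].
/dowedozivxamaneb/: /b/ is a voiced obstruent in word-final position, so it devoices to [p]. → [dowedozivxamanep].
/znikoasewelileov/: /v/ is a voiced obstruent in word-final position, so it devoices to [f]. → [znikoasewelileof].

pnikedeerasguvos, puloineefmuvufat, dowedozivxamanep, znikoasewelileof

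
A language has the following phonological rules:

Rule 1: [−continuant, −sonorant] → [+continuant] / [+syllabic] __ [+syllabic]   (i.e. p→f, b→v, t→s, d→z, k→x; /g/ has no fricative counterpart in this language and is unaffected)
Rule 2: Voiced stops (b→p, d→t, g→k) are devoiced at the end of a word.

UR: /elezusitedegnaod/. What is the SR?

elezusisezegnaot

Rule 1 (intervocalic spirantization): /t/ is a stop between vowels /i/ and /e/, so it spirantizes to the fricative [s]. /d/ is a stop between vowels /e/ and /e/, so it spirantizes to the fricative [z]. /elezusitedegnaod/ → elezusisezegnaod.
Rule 2 (final devoicing): /d/ is a voiced stop in word-final position, so it devoices to [t]. /elezusisezegnaod/ → elezusisezegnaot.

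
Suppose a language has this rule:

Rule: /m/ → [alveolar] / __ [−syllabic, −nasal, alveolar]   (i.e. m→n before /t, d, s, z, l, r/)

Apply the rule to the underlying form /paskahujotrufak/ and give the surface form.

No segment of /paskahujotrufak/ meets the structural description of the rule, so the form surfaces unchanged.

paskahujotrufak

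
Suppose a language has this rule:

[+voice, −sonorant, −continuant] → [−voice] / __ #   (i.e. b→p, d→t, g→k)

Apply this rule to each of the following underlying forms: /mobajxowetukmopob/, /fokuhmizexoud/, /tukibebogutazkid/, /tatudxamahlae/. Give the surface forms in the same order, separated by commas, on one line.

/mobajxowetukmopob/: /b/ is a voiced stop in word-final position, so it devoices to [p]. → [mobajxowetukmopop].
/fokuhmizexoud/: /d/ is a voiced stop in word-final position, so it devoices to [t]. → [fokuhmizexout].
/tukibebogutazkid/: /d/ is a voiced stop in word-final position, so it devoices to [t]. → [tukibebogutazkit].
/tatudxamahlae/: the rule's environment is not met; surfaces unchanged as [tatudxamahlae].

mobajxowetukmopop, fokuhmizexout, tukibebogutazkit, tatudxamahlae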